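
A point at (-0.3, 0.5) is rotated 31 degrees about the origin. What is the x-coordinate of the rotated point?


x' = x*cos(theta) - y*sin(theta)
cos(31 deg) = 0.8572, sin(31 deg) = 0.515
x' = -0.3 * 0.8572 - 0.5 * 0.515
= -0.2572 - 0.2575
= -0.5147


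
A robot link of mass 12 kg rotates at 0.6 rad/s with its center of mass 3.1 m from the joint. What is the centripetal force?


F = m * omega^2 * r
= 12 * 0.6^2 * 3.1
= 12 * 0.36 * 3.1
= 13.392 N


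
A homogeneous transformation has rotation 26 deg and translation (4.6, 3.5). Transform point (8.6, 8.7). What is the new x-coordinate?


x' = cos(theta)*px - sin(theta)*py + tx
= 0.8988*8.6 - 0.4384*8.7 + 4.6
= 8.5158


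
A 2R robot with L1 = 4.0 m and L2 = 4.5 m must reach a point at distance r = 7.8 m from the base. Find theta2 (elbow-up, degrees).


cos(theta2) = (r^2 - L1^2 - L2^2) / (2*L1*L2)
cos(theta2) = (60.84 - 16.0 - 20.25) / 36.0
cos(theta2) = 0.683056
theta2 = 46.9171 degrees


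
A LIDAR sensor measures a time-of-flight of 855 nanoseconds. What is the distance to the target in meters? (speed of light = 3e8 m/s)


tof = 855 ns = 8.55e-07 s
dist = c * tof / 2
= 3e8 * 8.55e-07 / 2
= 128.25 m


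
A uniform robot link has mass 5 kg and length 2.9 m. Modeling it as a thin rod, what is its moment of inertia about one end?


I = (1/3) * m * L^2
= (1/3) * 5 * 2.9^2
= 0.333333 * 5 * 8.41
= 14.0167 kg*m^2


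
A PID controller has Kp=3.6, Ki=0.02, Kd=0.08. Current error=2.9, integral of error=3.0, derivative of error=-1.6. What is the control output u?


u = Kp*e + Ki*int(e) + Kd*de/dt
= 3.6*2.9 + 0.02*3.0 + 0.08*(-1.6)
= 10.44 + 0.06 + -0.128
= 10.372


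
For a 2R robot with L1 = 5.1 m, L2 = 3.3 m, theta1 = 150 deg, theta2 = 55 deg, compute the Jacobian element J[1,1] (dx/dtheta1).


J[1,1] = -L1*sin(t1) - L2*sin(t1+t2)
= -5.1*sin(150) - 3.3*sin(205)
= -1.1554


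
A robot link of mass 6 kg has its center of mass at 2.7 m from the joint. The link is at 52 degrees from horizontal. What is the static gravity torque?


tau = m*g*L*cos(angle)
= 6 * 9.81 * 2.7 * cos(52 deg)
= 6 * 9.81 * 2.7 * 0.6157
= 97.8422 Nm


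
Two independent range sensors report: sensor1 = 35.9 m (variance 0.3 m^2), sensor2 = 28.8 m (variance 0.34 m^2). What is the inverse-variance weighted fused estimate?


w1 = (1/var1) / (1/var1 + 1/var2)
   = 3.3333 / (3.3333 + 2.9412) = 0.5312
w2 = 1 - w1 = 0.4688
fused = w1*s1 + w2*s2 = 19.0719 + 13.5
= 32.5719 m


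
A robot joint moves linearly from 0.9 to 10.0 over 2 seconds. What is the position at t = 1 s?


s = t/T = 1/2 = 0.5
p(t) = p0 + (pf-p0)*s
= 0.9 + (10.0 - 0.9) * 0.5
= 5.45


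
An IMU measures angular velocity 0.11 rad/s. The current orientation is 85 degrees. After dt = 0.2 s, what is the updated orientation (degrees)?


delta_theta = w * dt = 0.11 * 0.2 = 0.022 rad
= 1.2605 deg
theta_new = 85 + 1.2605 = 86.2605 deg


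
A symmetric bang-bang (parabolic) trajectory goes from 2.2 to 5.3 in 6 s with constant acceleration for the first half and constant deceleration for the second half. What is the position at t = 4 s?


Symmetric rest-to-rest: each phase covers (pf-p0)/2 in time T/2. 0.5*a*(T/2)^2 = (pf-p0)/2 => a = 4*(pf-p0)/T^2
a = 4*(5.3-2.2)/6^2 = 0.3444
t = 4 is in the deceleration phase (t > T/2).
p = pf - 0.5*a*(T-t)^2 = 5.3 - 0.5*0.3444*2^2
= 4.6111


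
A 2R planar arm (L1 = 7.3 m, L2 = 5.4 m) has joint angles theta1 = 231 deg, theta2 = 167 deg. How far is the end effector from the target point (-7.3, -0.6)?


End effector via forward kinematics:
x = L1*cos(t1) + L2*cos(t1+t2) = -0.3388
y = L1*sin(t1) + L2*sin(t1+t2) = -2.3486
Distance to target:
d = sqrt((-7.3 - -0.3388)^2 + (-0.6 - -2.3486)^2)
= sqrt(48.4586 + 3.0576)
= 7.1775 m


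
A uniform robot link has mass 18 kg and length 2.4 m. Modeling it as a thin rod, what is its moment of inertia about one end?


I = (1/3) * m * L^2
= (1/3) * 18 * 2.4^2
= 0.333333 * 18 * 5.76
= 34.56 kg*m^2


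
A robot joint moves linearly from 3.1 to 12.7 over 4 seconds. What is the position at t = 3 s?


s = t/T = 3/4 = 0.75
p(t) = p0 + (pf-p0)*s
= 3.1 + (12.7 - 3.1) * 0.75
= 10.3


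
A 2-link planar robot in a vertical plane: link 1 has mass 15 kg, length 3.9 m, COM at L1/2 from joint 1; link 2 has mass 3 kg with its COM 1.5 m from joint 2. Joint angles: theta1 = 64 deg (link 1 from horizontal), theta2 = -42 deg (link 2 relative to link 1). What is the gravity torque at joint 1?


Horizontal distance from joint 1 to link-1 COM:
  x_c1 = (L1/2)*cos(t1) = 1.95 * 0.4384 = 0.8548 m
Horizontal distance from joint 1 to link-2 COM:
  x_c2 = L1*cos(t1) + Lc2*cos(t1+t2)
       = 3.9*0.4384 + 1.5*0.9272 = 3.1004 m
tau1 = m1*g*x_c1 + m2*g*x_c2
     = 15*9.81*0.8548 + 3*9.81*3.1004
     = 125.7873 + 91.2455
     = 217.0328 Nm


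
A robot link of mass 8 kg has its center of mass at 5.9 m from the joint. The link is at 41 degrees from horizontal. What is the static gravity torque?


tau = m*g*L*cos(angle)
= 8 * 9.81 * 5.9 * cos(41 deg)
= 8 * 9.81 * 5.9 * 0.7547
= 349.4547 Nm


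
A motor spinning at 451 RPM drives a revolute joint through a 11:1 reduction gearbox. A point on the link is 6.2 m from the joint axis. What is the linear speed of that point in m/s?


omega_motor = 451 * 2*pi/60 = 47.2286 rad/s
omega_joint = omega_motor / 11 = 4.2935 rad/s
v = omega_joint * r = 4.2935 * 6.2
= 26.6198 m/s


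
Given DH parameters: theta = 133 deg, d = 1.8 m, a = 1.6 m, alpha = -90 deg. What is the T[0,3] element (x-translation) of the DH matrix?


T[0,3] = a * cos(theta)
= 1.6 * cos(133 deg)
= 1.6 * -0.682
= -1.0912


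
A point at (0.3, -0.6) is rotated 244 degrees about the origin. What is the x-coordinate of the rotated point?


x' = x*cos(theta) - y*sin(theta)
cos(244 deg) = -0.4384, sin(244 deg) = -0.8988
x' = 0.3 * -0.4384 - -0.6 * -0.8988
= -0.1315 - 0.5393
= -0.6708


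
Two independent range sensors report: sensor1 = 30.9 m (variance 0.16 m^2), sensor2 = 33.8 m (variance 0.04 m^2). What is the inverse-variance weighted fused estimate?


w1 = (1/var1) / (1/var1 + 1/var2)
   = 6.25 / (6.25 + 25.0) = 0.2
w2 = 1 - w1 = 0.8
fused = w1*s1 + w2*s2 = 6.18 + 27.04
= 33.22 m


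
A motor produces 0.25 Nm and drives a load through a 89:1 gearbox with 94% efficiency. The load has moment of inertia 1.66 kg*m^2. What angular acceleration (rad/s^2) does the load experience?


tau_out = tau_motor * N * eta
= 0.25 * 89 * 0.94 = 20.915 Nm
alpha = tau_out / I = 20.915 / 1.66
= 12.5994 rad/s^2


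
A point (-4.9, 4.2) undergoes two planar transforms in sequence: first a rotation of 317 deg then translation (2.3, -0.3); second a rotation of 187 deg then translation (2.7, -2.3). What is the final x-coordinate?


After transform 1:
x1 = cos(317)*-4.9 - sin(317)*4.2 + 2.3 = 1.5808
y1 = sin(317)*-4.9 + cos(317)*4.2 + -0.3 = 6.1135
After transform 2:
x2 = cos(187)*1.5808 - sin(187)*6.1135 + 2.7
= 1.8761


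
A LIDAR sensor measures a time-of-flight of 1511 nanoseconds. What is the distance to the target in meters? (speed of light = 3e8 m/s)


tof = 1511 ns = 1.511e-06 s
dist = c * tof / 2
= 3e8 * 1.511e-06 / 2
= 226.65 m


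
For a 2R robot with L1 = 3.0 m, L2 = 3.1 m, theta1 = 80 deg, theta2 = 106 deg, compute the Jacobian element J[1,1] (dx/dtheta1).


J[1,1] = -L1*sin(t1) - L2*sin(t1+t2)
= -3.0*sin(80) - 3.1*sin(186)
= -2.6304


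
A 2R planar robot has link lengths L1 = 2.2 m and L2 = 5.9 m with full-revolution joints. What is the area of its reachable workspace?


r_max = L1 + L2 = 8.1 m
r_min = |L1 - L2| = 3.7 m
Area = pi*(r_max^2 - r_min^2)
= pi*(65.61 - 13.69)
= pi * 51.92
= 163.1115 m^2


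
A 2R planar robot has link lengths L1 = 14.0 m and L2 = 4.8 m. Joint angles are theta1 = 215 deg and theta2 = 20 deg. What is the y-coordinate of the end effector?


Convert angles to radians: theta1 = 3.7525, theta2 = 0.3491
y = L1*sin(theta1) + L2*sin(theta1+theta2)
y = -8.0301 + -3.9319
y = -11.962


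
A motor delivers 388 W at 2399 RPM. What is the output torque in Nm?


omega = 2399 * 2*pi/60 = 251.2227 rad/s
tau = P / omega = 388 / 251.2227
= 1.5444 Nm


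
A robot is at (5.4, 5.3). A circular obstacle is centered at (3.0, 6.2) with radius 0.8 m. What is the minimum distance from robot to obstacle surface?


center_dist = sqrt((5.4-3.0)^2 + (5.3-6.2)^2)
= sqrt(5.76 + 0.81)
= 2.5632
min_dist = center_dist - radius = 2.5632 - 0.8 = 1.7632 m


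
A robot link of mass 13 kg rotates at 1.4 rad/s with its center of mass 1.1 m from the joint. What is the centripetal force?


F = m * omega^2 * r
= 13 * 1.4^2 * 1.1
= 13 * 1.96 * 1.1
= 28.028 N


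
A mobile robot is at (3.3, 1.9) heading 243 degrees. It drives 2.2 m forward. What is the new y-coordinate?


y_new = y0 + d*sin(theta)
= 1.9 + 2.2*sin(243)
= 1.9 + -1.9602
= -0.0602


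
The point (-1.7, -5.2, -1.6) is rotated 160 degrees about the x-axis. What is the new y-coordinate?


Rotation about x-axis: y' = y*cos(theta) - z*sin(theta)
= -5.2 * -0.9397 - -1.6 * 0.342
= 5.4336


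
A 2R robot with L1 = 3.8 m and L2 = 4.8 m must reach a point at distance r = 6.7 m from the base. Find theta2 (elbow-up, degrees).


cos(theta2) = (r^2 - L1^2 - L2^2) / (2*L1*L2)
cos(theta2) = (44.89 - 14.44 - 23.04) / 36.48
cos(theta2) = 0.203125
theta2 = 78.2802 degrees


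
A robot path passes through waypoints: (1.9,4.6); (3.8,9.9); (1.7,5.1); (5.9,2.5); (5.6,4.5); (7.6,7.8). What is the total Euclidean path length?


Segment lengths:
  seg1 = sqrt((1.9)^2 + (5.3)^2) = 5.6303
  seg2 = sqrt((-2.1)^2 + (-4.8)^2) = 5.2393
  seg3 = sqrt((4.2)^2 + (-2.6)^2) = 4.9396
  seg4 = sqrt((-0.3)^2 + (2.0)^2) = 2.0224
  seg5 = sqrt((2.0)^2 + (3.3)^2) = 3.8588
Total = 21.6903


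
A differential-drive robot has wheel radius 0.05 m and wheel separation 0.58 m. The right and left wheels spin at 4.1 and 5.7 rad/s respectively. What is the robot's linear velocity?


vR = r*wR = 0.05*4.1 = 0.205 m/s
vL = r*wL = 0.05*5.7 = 0.285 m/s
v = (vR+vL)/2 = 0.245 m/s
omega = (vR-vL)/L = -0.1379 rad/s
linear velocity = 0.245 m/s


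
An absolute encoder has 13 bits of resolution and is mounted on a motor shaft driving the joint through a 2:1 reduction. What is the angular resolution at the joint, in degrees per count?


counts = 2^13 = 8192
effective counts at joint = 8192 * 2 = 16384
resolution = 360 / 16384
= 0.022 deg/count


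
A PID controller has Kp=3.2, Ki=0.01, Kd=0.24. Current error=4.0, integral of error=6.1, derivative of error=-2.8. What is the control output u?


u = Kp*e + Ki*int(e) + Kd*de/dt
= 3.2*4.0 + 0.01*6.1 + 0.24*(-2.8)
= 12.8 + 0.061 + -0.672
= 12.189


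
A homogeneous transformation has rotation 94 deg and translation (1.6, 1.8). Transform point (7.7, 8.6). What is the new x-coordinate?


x' = cos(theta)*px - sin(theta)*py + tx
= -0.0698*7.7 - 0.9976*8.6 + 1.6
= -7.5162


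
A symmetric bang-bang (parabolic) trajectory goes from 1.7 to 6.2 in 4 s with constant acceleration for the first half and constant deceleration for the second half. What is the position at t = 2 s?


Symmetric rest-to-rest: each phase covers (pf-p0)/2 in time T/2. 0.5*a*(T/2)^2 = (pf-p0)/2 => a = 4*(pf-p0)/T^2
a = 4*(6.2-1.7)/4^2 = 1.125
t = 2 is in the acceleration phase (t <= T/2).
p = p0 + 0.5*a*t^2 = 1.7 + 0.5*1.125*2^2
= 3.95


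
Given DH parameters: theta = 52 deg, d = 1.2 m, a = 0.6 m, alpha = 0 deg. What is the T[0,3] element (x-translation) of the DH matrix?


T[0,3] = a * cos(theta)
= 0.6 * cos(52 deg)
= 0.6 * 0.6157
= 0.3694


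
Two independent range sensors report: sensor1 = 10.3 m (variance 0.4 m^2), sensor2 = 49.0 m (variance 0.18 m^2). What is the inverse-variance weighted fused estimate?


w1 = (1/var1) / (1/var1 + 1/var2)
   = 2.5 / (2.5 + 5.5556) = 0.3103
w2 = 1 - w1 = 0.6897
fused = w1*s1 + w2*s2 = 3.1966 + 33.7931
= 36.9897 m


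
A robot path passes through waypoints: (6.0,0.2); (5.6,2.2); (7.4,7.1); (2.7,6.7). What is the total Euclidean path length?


Segment lengths:
  seg1 = sqrt((-0.4)^2 + (2.0)^2) = 2.0396
  seg2 = sqrt((1.8)^2 + (4.9)^2) = 5.2202
  seg3 = sqrt((-4.7)^2 + (-0.4)^2) = 4.717
Total = 11.9768


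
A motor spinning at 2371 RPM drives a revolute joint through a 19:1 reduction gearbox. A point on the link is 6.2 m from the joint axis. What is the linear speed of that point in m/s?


omega_motor = 2371 * 2*pi/60 = 248.2905 rad/s
omega_joint = omega_motor / 19 = 13.0679 rad/s
v = omega_joint * r = 13.0679 * 6.2
= 81.0211 m/s


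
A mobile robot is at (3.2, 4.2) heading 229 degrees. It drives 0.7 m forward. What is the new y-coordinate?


y_new = y0 + d*sin(theta)
= 4.2 + 0.7*sin(229)
= 4.2 + -0.5283
= 3.6717


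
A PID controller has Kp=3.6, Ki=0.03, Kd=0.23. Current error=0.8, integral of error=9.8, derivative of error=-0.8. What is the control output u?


u = Kp*e + Ki*int(e) + Kd*de/dt
= 3.6*0.8 + 0.03*9.8 + 0.23*(-0.8)
= 2.88 + 0.294 + -0.184
= 2.99


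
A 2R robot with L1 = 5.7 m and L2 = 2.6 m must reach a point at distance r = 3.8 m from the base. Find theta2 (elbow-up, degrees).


cos(theta2) = (r^2 - L1^2 - L2^2) / (2*L1*L2)
cos(theta2) = (14.44 - 32.49 - 6.76) / 29.64
cos(theta2) = -0.837045
theta2 = 146.8293 degrees


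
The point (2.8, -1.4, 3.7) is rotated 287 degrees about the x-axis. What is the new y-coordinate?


Rotation about x-axis: y' = y*cos(theta) - z*sin(theta)
= -1.4 * 0.2924 - 3.7 * -0.9563
= 3.129


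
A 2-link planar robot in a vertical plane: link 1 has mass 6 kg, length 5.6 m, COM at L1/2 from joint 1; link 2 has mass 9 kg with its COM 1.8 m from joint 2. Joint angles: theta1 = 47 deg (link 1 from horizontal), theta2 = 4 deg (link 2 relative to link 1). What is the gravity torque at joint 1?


Horizontal distance from joint 1 to link-1 COM:
  x_c1 = (L1/2)*cos(t1) = 2.8 * 0.682 = 1.9096 m
Horizontal distance from joint 1 to link-2 COM:
  x_c2 = L1*cos(t1) + Lc2*cos(t1+t2)
       = 5.6*0.682 + 1.8*0.6293 = 4.952 m
tau1 = m1*g*x_c1 + m2*g*x_c2
     = 6*9.81*1.9096 + 9*9.81*4.952
     = 112.3988 + 437.2092
     = 549.608 Nm


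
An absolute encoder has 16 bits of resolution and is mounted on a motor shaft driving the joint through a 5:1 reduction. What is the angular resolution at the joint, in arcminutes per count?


counts = 2^16 = 65536
effective counts at joint = 65536 * 5 = 327680
resolution = 360*60 / 327680
= 0.0659 arcmin/count


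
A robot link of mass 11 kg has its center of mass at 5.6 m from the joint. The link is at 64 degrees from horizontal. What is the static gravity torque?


tau = m*g*L*cos(angle)
= 11 * 9.81 * 5.6 * cos(64 deg)
= 11 * 9.81 * 5.6 * 0.4384
= 264.9059 Nm


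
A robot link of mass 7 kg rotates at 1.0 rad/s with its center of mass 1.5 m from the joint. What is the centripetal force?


F = m * omega^2 * r
= 7 * 1.0^2 * 1.5
= 7 * 1.0 * 1.5
= 10.5 N


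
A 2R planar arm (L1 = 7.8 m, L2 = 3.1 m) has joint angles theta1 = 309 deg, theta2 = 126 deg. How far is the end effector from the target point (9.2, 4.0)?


End effector via forward kinematics:
x = L1*cos(t1) + L2*cos(t1+t2) = 5.711
y = L1*sin(t1) + L2*sin(t1+t2) = -3.0674
Distance to target:
d = sqrt((9.2 - 5.711)^2 + (4.0 - -3.0674)^2)
= sqrt(12.1729 + 49.9477)
= 7.8817 m


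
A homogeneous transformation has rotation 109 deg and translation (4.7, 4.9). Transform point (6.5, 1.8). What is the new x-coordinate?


x' = cos(theta)*px - sin(theta)*py + tx
= -0.3256*6.5 - 0.9455*1.8 + 4.7
= 0.8819


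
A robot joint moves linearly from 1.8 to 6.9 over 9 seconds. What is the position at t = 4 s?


s = t/T = 4/9 = 0.4444
p(t) = p0 + (pf-p0)*s
= 1.8 + (6.9 - 1.8) * 0.4444
= 4.0667


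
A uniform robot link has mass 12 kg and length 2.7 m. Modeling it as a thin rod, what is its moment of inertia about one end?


I = (1/3) * m * L^2
= (1/3) * 12 * 2.7^2
= 0.333333 * 12 * 7.29
= 29.16 kg*m^2


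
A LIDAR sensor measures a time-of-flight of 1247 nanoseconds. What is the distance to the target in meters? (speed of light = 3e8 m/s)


tof = 1247 ns = 1.247e-06 s
dist = c * tof / 2
= 3e8 * 1.247e-06 / 2
= 187.05 m


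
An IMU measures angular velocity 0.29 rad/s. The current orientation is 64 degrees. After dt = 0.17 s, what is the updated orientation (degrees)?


delta_theta = w * dt = 0.29 * 0.17 = 0.0493 rad
= 2.8247 deg
theta_new = 64 + 2.8247 = 66.8247 deg


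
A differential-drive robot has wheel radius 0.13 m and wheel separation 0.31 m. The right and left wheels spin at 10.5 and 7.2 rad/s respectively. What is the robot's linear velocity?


vR = r*wR = 0.13*10.5 = 1.365 m/s
vL = r*wL = 0.13*7.2 = 0.936 m/s
v = (vR+vL)/2 = 1.1505 m/s
omega = (vR-vL)/L = 1.3839 rad/s
linear velocity = 1.1505 m/s


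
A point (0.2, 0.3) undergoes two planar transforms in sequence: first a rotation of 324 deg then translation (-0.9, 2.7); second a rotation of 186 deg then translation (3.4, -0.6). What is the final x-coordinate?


After transform 1:
x1 = cos(324)*0.2 - sin(324)*0.3 + -0.9 = -0.5619
y1 = sin(324)*0.2 + cos(324)*0.3 + 2.7 = 2.8251
After transform 2:
x2 = cos(186)*-0.5619 - sin(186)*2.8251 + 3.4
= 4.2541


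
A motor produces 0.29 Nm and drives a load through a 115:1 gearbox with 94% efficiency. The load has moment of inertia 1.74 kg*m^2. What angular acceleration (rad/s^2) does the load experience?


tau_out = tau_motor * N * eta
= 0.29 * 115 * 0.94 = 31.349 Nm
alpha = tau_out / I = 31.349 / 1.74
= 18.0167 rad/s^2


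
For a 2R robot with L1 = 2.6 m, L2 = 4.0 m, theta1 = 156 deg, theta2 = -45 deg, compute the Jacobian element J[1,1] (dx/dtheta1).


J[1,1] = -L1*sin(t1) - L2*sin(t1+t2)
= -2.6*sin(156) - 4.0*sin(111)
= -4.7918


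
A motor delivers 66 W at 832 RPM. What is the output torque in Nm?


omega = 832 * 2*pi/60 = 87.1268 rad/s
tau = P / omega = 66 / 87.1268
= 0.7575 Nm


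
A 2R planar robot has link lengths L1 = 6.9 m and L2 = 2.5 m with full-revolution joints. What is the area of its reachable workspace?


r_max = L1 + L2 = 9.4 m
r_min = |L1 - L2| = 4.4 m
Area = pi*(r_max^2 - r_min^2)
= pi*(88.36 - 19.36)
= pi * 69.0
= 216.7699 m^2


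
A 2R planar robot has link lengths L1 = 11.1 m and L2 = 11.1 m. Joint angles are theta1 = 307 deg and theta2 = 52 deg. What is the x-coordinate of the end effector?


Convert angles to radians: theta1 = 5.3582, theta2 = 0.9076
x = L1*cos(theta1) + L2*cos(theta1+theta2)
x = 6.6801 + 11.0983
x = 17.7785


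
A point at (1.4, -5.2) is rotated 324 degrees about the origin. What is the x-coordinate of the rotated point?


x' = x*cos(theta) - y*sin(theta)
cos(324 deg) = 0.809, sin(324 deg) = -0.5878
x' = 1.4 * 0.809 - -5.2 * -0.5878
= 1.1326 - 3.0565
= -1.9239


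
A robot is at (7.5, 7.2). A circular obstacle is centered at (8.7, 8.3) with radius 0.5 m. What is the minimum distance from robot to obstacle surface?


center_dist = sqrt((7.5-8.7)^2 + (7.2-8.3)^2)
= sqrt(1.44 + 1.21)
= 1.6279
min_dist = center_dist - radius = 1.6279 - 0.5 = 1.1279 m


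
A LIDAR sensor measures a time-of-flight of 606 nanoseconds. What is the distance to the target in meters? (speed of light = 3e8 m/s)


tof = 606 ns = 6.06e-07 s
dist = c * tof / 2
= 3e8 * 6.06e-07 / 2
= 90.9 m


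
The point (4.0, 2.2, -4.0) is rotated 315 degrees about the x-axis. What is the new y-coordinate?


Rotation about x-axis: y' = y*cos(theta) - z*sin(theta)
= 2.2 * 0.7071 - -4.0 * -0.7071
= -1.2728


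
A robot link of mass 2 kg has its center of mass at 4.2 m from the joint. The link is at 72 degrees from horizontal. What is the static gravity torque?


tau = m*g*L*cos(angle)
= 2 * 9.81 * 4.2 * cos(72 deg)
= 2 * 9.81 * 4.2 * 0.309
= 25.4642 Nm


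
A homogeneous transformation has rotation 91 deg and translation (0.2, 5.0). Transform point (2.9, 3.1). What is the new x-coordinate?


x' = cos(theta)*px - sin(theta)*py + tx
= -0.0175*2.9 - 0.9998*3.1 + 0.2
= -2.9501


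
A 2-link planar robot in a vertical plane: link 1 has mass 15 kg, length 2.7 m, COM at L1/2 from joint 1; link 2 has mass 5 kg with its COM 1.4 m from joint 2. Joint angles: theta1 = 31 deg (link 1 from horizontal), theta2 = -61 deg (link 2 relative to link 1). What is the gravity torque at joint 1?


Horizontal distance from joint 1 to link-1 COM:
  x_c1 = (L1/2)*cos(t1) = 1.35 * 0.8572 = 1.1572 m
Horizontal distance from joint 1 to link-2 COM:
  x_c2 = L1*cos(t1) + Lc2*cos(t1+t2)
       = 2.7*0.8572 + 1.4*0.866 = 3.5268 m
tau1 = m1*g*x_c1 + m2*g*x_c2
     = 15*9.81*1.1572 + 5*9.81*3.5268
     = 170.2784 + 172.9889
     = 343.2673 Nm


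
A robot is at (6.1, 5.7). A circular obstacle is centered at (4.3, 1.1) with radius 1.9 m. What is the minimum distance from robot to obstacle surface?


center_dist = sqrt((6.1-4.3)^2 + (5.7-1.1)^2)
= sqrt(3.24 + 21.16)
= 4.9396
min_dist = center_dist - radius = 4.9396 - 1.9 = 3.0396 m


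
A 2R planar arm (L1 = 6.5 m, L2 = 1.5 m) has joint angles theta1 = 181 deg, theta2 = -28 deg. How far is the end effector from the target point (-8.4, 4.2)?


End effector via forward kinematics:
x = L1*cos(t1) + L2*cos(t1+t2) = -7.8355
y = L1*sin(t1) + L2*sin(t1+t2) = 0.5675
Distance to target:
d = sqrt((-8.4 - -7.8355)^2 + (4.2 - 0.5675)^2)
= sqrt(0.3186 + 13.1947)
= 3.6761 m


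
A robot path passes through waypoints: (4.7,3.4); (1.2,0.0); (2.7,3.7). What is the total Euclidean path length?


Segment lengths:
  seg1 = sqrt((-3.5)^2 + (-3.4)^2) = 4.8795
  seg2 = sqrt((1.5)^2 + (3.7)^2) = 3.9925
Total = 8.872


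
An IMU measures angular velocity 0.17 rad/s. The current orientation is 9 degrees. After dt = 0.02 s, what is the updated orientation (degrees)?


delta_theta = w * dt = 0.17 * 0.02 = 0.0034 rad
= 0.1948 deg
theta_new = 9 + 0.1948 = 9.1948 deg


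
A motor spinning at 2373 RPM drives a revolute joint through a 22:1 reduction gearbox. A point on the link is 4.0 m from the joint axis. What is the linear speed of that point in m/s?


omega_motor = 2373 * 2*pi/60 = 248.5 rad/s
omega_joint = omega_motor / 22 = 11.2955 rad/s
v = omega_joint * r = 11.2955 * 4.0
= 45.1818 m/s


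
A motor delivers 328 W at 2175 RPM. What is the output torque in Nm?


omega = 2175 * 2*pi/60 = 227.7655 rad/s
tau = P / omega = 328 / 227.7655
= 1.4401 Nm


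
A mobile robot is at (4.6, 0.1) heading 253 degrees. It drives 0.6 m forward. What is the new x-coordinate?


x_new = x0 + d*cos(theta)
= 4.6 + 0.6*cos(253)
= 4.6 + -0.1754
= 4.4246


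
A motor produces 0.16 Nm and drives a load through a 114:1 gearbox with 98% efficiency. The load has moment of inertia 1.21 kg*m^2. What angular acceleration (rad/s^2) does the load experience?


tau_out = tau_motor * N * eta
= 0.16 * 114 * 0.98 = 17.8752 Nm
alpha = tau_out / I = 17.8752 / 1.21
= 14.7729 rad/s^2


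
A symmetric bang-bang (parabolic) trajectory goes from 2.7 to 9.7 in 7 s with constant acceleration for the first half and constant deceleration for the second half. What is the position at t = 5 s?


Symmetric rest-to-rest: each phase covers (pf-p0)/2 in time T/2. 0.5*a*(T/2)^2 = (pf-p0)/2 => a = 4*(pf-p0)/T^2
a = 4*(9.7-2.7)/7^2 = 0.5714
t = 5 is in the deceleration phase (t > T/2).
p = pf - 0.5*a*(T-t)^2 = 9.7 - 0.5*0.5714*2^2
= 8.5571


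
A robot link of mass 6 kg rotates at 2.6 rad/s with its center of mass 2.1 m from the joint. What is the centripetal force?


F = m * omega^2 * r
= 6 * 2.6^2 * 2.1
= 6 * 6.76 * 2.1
= 85.176 N


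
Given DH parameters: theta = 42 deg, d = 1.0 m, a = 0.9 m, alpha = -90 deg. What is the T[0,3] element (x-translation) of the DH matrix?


T[0,3] = a * cos(theta)
= 0.9 * cos(42 deg)
= 0.9 * 0.7431
= 0.6688


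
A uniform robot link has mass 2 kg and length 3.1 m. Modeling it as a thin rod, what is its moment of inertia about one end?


I = (1/3) * m * L^2
= (1/3) * 2 * 3.1^2
= 0.333333 * 2 * 9.61
= 6.4067 kg*m^2


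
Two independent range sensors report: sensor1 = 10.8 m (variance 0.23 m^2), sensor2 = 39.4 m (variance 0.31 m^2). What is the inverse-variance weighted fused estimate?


w1 = (1/var1) / (1/var1 + 1/var2)
   = 4.3478 / (4.3478 + 3.2258) = 0.5741
w2 = 1 - w1 = 0.4259
fused = w1*s1 + w2*s2 = 6.2 + 16.7815
= 22.9815 m


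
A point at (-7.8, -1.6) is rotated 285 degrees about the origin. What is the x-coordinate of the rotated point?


x' = x*cos(theta) - y*sin(theta)
cos(285 deg) = 0.2588, sin(285 deg) = -0.9659
x' = -7.8 * 0.2588 - -1.6 * -0.9659
= -2.0188 - 1.5455
= -3.5643


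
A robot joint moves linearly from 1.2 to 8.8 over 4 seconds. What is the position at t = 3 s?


s = t/T = 3/4 = 0.75
p(t) = p0 + (pf-p0)*s
= 1.2 + (8.8 - 1.2) * 0.75
= 6.9


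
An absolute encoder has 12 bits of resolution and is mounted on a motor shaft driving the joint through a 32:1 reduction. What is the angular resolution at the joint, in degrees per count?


counts = 2^12 = 4096
effective counts at joint = 4096 * 32 = 131072
resolution = 360 / 131072
= 0.0027 deg/count


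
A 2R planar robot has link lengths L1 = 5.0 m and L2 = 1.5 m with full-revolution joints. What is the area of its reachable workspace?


r_max = L1 + L2 = 6.5 m
r_min = |L1 - L2| = 3.5 m
Area = pi*(r_max^2 - r_min^2)
= pi*(42.25 - 12.25)
= pi * 30.0
= 94.2478 m^2


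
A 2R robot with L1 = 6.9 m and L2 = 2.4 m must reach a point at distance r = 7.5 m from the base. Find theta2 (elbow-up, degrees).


cos(theta2) = (r^2 - L1^2 - L2^2) / (2*L1*L2)
cos(theta2) = (56.25 - 47.61 - 5.76) / 33.12
cos(theta2) = 0.086957
theta2 = 85.0115 degrees


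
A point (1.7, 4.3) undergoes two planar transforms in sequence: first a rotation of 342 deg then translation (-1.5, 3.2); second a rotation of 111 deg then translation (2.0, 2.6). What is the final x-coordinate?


After transform 1:
x1 = cos(342)*1.7 - sin(342)*4.3 + -1.5 = 1.4456
y1 = sin(342)*1.7 + cos(342)*4.3 + 3.2 = 6.7642
After transform 2:
x2 = cos(111)*1.4456 - sin(111)*6.7642 + 2.0
= -4.833


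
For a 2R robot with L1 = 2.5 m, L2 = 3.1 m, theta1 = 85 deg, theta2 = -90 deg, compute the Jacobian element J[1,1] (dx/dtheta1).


J[1,1] = -L1*sin(t1) - L2*sin(t1+t2)
= -2.5*sin(85) - 3.1*sin(-5)
= -2.2203


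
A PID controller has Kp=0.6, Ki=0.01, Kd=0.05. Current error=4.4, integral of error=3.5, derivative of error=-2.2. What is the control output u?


u = Kp*e + Ki*int(e) + Kd*de/dt
= 0.6*4.4 + 0.01*3.5 + 0.05*(-2.2)
= 2.64 + 0.035 + -0.11
= 2.565


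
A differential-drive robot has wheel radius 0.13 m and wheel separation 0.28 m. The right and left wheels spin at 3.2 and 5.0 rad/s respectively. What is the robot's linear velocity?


vR = r*wR = 0.13*3.2 = 0.416 m/s
vL = r*wL = 0.13*5.0 = 0.65 m/s
v = (vR+vL)/2 = 0.533 m/s
omega = (vR-vL)/L = -0.8357 rad/s
linear velocity = 0.533 m/s


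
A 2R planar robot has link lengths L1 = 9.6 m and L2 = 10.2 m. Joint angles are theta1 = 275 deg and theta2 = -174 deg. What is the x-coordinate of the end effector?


Convert angles to radians: theta1 = 4.7997, theta2 = -3.0369
x = L1*cos(theta1) + L2*cos(theta1+theta2)
x = 0.8367 + -1.9463
x = -1.1096


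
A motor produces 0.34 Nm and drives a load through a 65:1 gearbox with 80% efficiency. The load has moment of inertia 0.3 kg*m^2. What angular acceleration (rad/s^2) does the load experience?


tau_out = tau_motor * N * eta
= 0.34 * 65 * 0.8 = 17.68 Nm
alpha = tau_out / I = 17.68 / 0.3
= 58.9333 rad/s^2


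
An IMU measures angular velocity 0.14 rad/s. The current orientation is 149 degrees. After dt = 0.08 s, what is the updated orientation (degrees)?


delta_theta = w * dt = 0.14 * 0.08 = 0.0112 rad
= 0.6417 deg
theta_new = 149 + 0.6417 = 149.6417 deg


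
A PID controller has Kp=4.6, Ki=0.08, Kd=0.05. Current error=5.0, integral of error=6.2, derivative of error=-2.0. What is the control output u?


u = Kp*e + Ki*int(e) + Kd*de/dt
= 4.6*5.0 + 0.08*6.2 + 0.05*(-2.0)
= 23.0 + 0.496 + -0.1
= 23.396


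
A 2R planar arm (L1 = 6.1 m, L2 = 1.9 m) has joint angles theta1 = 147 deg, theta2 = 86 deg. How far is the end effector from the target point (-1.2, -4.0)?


End effector via forward kinematics:
x = L1*cos(t1) + L2*cos(t1+t2) = -6.2593
y = L1*sin(t1) + L2*sin(t1+t2) = 1.8049
Distance to target:
d = sqrt((-1.2 - -6.2593)^2 + (-4.0 - 1.8049)^2)
= sqrt(25.5969 + 33.6968)
= 7.7002 m


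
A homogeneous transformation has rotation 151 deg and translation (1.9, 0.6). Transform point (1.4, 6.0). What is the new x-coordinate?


x' = cos(theta)*px - sin(theta)*py + tx
= -0.8746*1.4 - 0.4848*6.0 + 1.9
= -2.2333


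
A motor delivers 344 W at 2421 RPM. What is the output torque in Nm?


omega = 2421 * 2*pi/60 = 253.5265 rad/s
tau = P / omega = 344 / 253.5265
= 1.3569 Nm


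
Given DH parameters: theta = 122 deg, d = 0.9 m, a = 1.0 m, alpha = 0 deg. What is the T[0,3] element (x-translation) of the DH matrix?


T[0,3] = a * cos(theta)
= 1.0 * cos(122 deg)
= 1.0 * -0.5299
= -0.5299


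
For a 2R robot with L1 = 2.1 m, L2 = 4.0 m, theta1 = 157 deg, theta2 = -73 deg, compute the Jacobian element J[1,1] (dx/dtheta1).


J[1,1] = -L1*sin(t1) - L2*sin(t1+t2)
= -2.1*sin(157) - 4.0*sin(84)
= -4.7986


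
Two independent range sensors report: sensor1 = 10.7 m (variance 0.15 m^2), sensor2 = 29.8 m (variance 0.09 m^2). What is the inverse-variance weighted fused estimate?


w1 = (1/var1) / (1/var1 + 1/var2)
   = 6.6667 / (6.6667 + 11.1111) = 0.375
w2 = 1 - w1 = 0.625
fused = w1*s1 + w2*s2 = 4.0125 + 18.625
= 22.6375 m


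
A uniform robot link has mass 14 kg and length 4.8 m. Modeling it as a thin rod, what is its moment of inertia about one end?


I = (1/3) * m * L^2
= (1/3) * 14 * 4.8^2
= 0.333333 * 14 * 23.04
= 107.52 kg*m^2


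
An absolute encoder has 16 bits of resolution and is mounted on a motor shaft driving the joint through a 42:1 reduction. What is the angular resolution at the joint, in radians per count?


counts = 2^16 = 65536
effective counts at joint = 65536 * 42 = 2752512
resolution = 2*pi / 2752512
= 2.2827e-06 rad/count


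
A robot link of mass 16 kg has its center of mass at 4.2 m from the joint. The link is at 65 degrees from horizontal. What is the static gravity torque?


tau = m*g*L*cos(angle)
= 16 * 9.81 * 4.2 * cos(65 deg)
= 16 * 9.81 * 4.2 * 0.4226
= 278.6035 Nm


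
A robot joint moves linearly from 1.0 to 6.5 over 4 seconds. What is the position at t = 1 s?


s = t/T = 1/4 = 0.25
p(t) = p0 + (pf-p0)*s
= 1.0 + (6.5 - 1.0) * 0.25
= 2.375


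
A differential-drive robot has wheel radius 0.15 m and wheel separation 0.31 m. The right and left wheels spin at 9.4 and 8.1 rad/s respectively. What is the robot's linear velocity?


vR = r*wR = 0.15*9.4 = 1.41 m/s
vL = r*wL = 0.15*8.1 = 1.215 m/s
v = (vR+vL)/2 = 1.3125 m/s
omega = (vR-vL)/L = 0.629 rad/s
linear velocity = 1.3125 m/s


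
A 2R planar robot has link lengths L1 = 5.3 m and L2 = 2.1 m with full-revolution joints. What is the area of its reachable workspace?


r_max = L1 + L2 = 7.4 m
r_min = |L1 - L2| = 3.2 m
Area = pi*(r_max^2 - r_min^2)
= pi*(54.76 - 10.24)
= pi * 44.52
= 139.8637 m^2


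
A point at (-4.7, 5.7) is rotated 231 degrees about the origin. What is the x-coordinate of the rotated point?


x' = x*cos(theta) - y*sin(theta)
cos(231 deg) = -0.6293, sin(231 deg) = -0.7771
x' = -4.7 * -0.6293 - 5.7 * -0.7771
= 2.9578 - -4.4297
= 7.3875


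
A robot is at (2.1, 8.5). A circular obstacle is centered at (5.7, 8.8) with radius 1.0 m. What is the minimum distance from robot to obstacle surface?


center_dist = sqrt((2.1-5.7)^2 + (8.5-8.8)^2)
= sqrt(12.96 + 0.09)
= 3.6125
min_dist = center_dist - radius = 3.6125 - 1.0 = 2.6125 m


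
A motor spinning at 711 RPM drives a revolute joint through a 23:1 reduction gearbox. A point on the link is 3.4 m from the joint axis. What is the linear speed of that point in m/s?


omega_motor = 711 * 2*pi/60 = 74.4557 rad/s
omega_joint = omega_motor / 23 = 3.2372 rad/s
v = omega_joint * r = 3.2372 * 3.4
= 11.0065 m/s


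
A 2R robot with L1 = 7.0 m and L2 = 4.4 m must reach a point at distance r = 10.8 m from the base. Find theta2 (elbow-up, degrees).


cos(theta2) = (r^2 - L1^2 - L2^2) / (2*L1*L2)
cos(theta2) = (116.64 - 49.0 - 19.36) / 61.6
cos(theta2) = 0.783766
theta2 = 38.3933 degrees


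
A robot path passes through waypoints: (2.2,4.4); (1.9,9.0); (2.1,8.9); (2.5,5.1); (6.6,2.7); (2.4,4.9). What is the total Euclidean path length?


Segment lengths:
  seg1 = sqrt((-0.3)^2 + (4.6)^2) = 4.6098
  seg2 = sqrt((0.2)^2 + (-0.1)^2) = 0.2236
  seg3 = sqrt((0.4)^2 + (-3.8)^2) = 3.821
  seg4 = sqrt((4.1)^2 + (-2.4)^2) = 4.7508
  seg5 = sqrt((-4.2)^2 + (2.2)^2) = 4.7413
Total = 18.1465


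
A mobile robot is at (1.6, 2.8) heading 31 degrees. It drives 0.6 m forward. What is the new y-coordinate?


y_new = y0 + d*sin(theta)
= 2.8 + 0.6*sin(31)
= 2.8 + 0.309
= 3.109


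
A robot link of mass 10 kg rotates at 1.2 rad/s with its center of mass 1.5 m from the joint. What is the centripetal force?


F = m * omega^2 * r
= 10 * 1.2^2 * 1.5
= 10 * 1.44 * 1.5
= 21.6 N


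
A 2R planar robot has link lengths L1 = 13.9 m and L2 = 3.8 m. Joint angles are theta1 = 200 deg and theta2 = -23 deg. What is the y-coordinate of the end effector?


Convert angles to radians: theta1 = 3.4907, theta2 = -0.4014
y = L1*sin(theta1) + L2*sin(theta1+theta2)
y = -4.7541 + 0.1989
y = -4.5552


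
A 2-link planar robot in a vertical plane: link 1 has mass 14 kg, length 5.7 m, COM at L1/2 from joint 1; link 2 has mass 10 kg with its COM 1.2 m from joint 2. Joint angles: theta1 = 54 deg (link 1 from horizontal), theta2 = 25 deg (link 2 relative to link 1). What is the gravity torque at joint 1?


Horizontal distance from joint 1 to link-1 COM:
  x_c1 = (L1/2)*cos(t1) = 2.85 * 0.5878 = 1.6752 m
Horizontal distance from joint 1 to link-2 COM:
  x_c2 = L1*cos(t1) + Lc2*cos(t1+t2)
       = 5.7*0.5878 + 1.2*0.1908 = 3.5793 m
tau1 = m1*g*x_c1 + m2*g*x_c2
     = 14*9.81*1.6752 + 10*9.81*3.5793
     = 230.0703 + 351.1339
     = 581.2042 Nm


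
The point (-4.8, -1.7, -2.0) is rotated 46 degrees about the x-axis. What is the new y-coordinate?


Rotation about x-axis: y' = y*cos(theta) - z*sin(theta)
= -1.7 * 0.6947 - -2.0 * 0.7193
= 0.2578


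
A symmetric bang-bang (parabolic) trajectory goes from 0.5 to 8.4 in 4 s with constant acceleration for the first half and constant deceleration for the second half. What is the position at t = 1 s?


Symmetric rest-to-rest: each phase covers (pf-p0)/2 in time T/2. 0.5*a*(T/2)^2 = (pf-p0)/2 => a = 4*(pf-p0)/T^2
a = 4*(8.4-0.5)/4^2 = 1.975
t = 1 is in the acceleration phase (t <= T/2).
p = p0 + 0.5*a*t^2 = 0.5 + 0.5*1.975*1^2
= 1.4875


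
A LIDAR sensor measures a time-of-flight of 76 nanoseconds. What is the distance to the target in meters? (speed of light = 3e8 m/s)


tof = 76 ns = 7.6e-08 s
dist = c * tof / 2
= 3e8 * 7.6e-08 / 2
= 11.4 m


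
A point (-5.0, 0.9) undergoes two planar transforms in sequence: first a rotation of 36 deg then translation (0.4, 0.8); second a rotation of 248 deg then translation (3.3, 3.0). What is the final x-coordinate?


After transform 1:
x1 = cos(36)*-5.0 - sin(36)*0.9 + 0.4 = -4.1741
y1 = sin(36)*-5.0 + cos(36)*0.9 + 0.8 = -1.4108
After transform 2:
x2 = cos(248)*-4.1741 - sin(248)*-1.4108 + 3.3
= 3.5556


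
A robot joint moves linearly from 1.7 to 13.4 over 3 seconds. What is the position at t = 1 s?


s = t/T = 1/3 = 0.3333
p(t) = p0 + (pf-p0)*s
= 1.7 + (13.4 - 1.7) * 0.3333
= 5.6


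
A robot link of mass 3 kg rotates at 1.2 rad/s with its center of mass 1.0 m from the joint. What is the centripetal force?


F = m * omega^2 * r
= 3 * 1.2^2 * 1.0
= 3 * 1.44 * 1.0
= 4.32 N


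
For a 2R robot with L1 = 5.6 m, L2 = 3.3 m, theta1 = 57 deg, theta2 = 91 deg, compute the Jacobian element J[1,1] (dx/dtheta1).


J[1,1] = -L1*sin(t1) - L2*sin(t1+t2)
= -5.6*sin(57) - 3.3*sin(148)
= -6.4453


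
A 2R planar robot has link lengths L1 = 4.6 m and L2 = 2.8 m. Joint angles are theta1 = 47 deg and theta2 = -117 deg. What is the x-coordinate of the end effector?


Convert angles to radians: theta1 = 0.8203, theta2 = -2.042
x = L1*cos(theta1) + L2*cos(theta1+theta2)
x = 3.1372 + 0.9577
x = 4.0948


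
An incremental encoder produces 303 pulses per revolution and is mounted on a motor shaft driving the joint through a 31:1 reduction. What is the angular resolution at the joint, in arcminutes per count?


counts per rev = 303
effective counts at joint = 303 * 31 = 9393
resolution = 360*60 / 9393
= 2.2996 arcmin/count


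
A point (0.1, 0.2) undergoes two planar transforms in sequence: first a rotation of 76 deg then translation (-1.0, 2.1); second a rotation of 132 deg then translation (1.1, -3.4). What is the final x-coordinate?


After transform 1:
x1 = cos(76)*0.1 - sin(76)*0.2 + -1.0 = -1.1699
y1 = sin(76)*0.1 + cos(76)*0.2 + 2.1 = 2.2454
After transform 2:
x2 = cos(132)*-1.1699 - sin(132)*2.2454 + 1.1
= 0.2141


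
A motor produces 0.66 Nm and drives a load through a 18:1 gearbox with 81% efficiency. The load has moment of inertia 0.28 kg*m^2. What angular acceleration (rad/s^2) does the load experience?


tau_out = tau_motor * N * eta
= 0.66 * 18 * 0.81 = 9.6228 Nm
alpha = tau_out / I = 9.6228 / 0.28
= 34.3671 rad/s^2


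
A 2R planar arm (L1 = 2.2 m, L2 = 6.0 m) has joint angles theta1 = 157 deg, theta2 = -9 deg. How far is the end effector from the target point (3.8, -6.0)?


End effector via forward kinematics:
x = L1*cos(t1) + L2*cos(t1+t2) = -7.1134
y = L1*sin(t1) + L2*sin(t1+t2) = 4.0391
Distance to target:
d = sqrt((3.8 - -7.1134)^2 + (-6.0 - 4.0391)^2)
= sqrt(119.1023 + 100.784)
= 14.8286 m


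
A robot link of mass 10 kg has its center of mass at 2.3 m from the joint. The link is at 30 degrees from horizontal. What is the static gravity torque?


tau = m*g*L*cos(angle)
= 10 * 9.81 * 2.3 * cos(30 deg)
= 10 * 9.81 * 2.3 * 0.866
= 195.4013 Nm


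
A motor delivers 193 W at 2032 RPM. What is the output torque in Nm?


omega = 2032 * 2*pi/60 = 212.7905 rad/s
tau = P / omega = 193 / 212.7905
= 0.907 Nm


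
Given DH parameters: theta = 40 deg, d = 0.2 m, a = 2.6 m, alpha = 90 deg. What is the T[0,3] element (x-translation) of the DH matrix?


T[0,3] = a * cos(theta)
= 2.6 * cos(40 deg)
= 2.6 * 0.766
= 1.9917


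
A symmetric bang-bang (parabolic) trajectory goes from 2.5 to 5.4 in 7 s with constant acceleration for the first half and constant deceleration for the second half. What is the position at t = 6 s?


Symmetric rest-to-rest: each phase covers (pf-p0)/2 in time T/2. 0.5*a*(T/2)^2 = (pf-p0)/2 => a = 4*(pf-p0)/T^2
a = 4*(5.4-2.5)/7^2 = 0.2367
t = 6 is in the deceleration phase (t > T/2).
p = pf - 0.5*a*(T-t)^2 = 5.4 - 0.5*0.2367*1^2
= 5.2816


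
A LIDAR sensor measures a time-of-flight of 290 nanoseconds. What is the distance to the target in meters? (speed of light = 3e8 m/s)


tof = 290 ns = 2.9e-07 s
dist = c * tof / 2
= 3e8 * 2.9e-07 / 2
= 43.5 m


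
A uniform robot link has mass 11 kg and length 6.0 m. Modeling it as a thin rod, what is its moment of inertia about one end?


I = (1/3) * m * L^2
= (1/3) * 11 * 6.0^2
= 0.333333 * 11 * 36.0
= 132.0 kg*m^2


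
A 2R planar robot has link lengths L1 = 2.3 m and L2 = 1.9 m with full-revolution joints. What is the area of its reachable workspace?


r_max = L1 + L2 = 4.2 m
r_min = |L1 - L2| = 0.4 m
Area = pi*(r_max^2 - r_min^2)
= pi*(17.64 - 0.16)
= pi * 17.48
= 54.915 m^2


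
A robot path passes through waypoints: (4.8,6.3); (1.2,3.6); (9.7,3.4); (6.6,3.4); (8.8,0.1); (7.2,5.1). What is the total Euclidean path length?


Segment lengths:
  seg1 = sqrt((-3.6)^2 + (-2.7)^2) = 4.5
  seg2 = sqrt((8.5)^2 + (-0.2)^2) = 8.5024
  seg3 = sqrt((-3.1)^2 + (0.0)^2) = 3.1
  seg4 = sqrt((2.2)^2 + (-3.3)^2) = 3.9661
  seg5 = sqrt((-1.6)^2 + (5.0)^2) = 5.2498
Total = 25.3182


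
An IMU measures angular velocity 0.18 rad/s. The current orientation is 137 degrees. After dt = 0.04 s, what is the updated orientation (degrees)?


delta_theta = w * dt = 0.18 * 0.04 = 0.0072 rad
= 0.4125 deg
theta_new = 137 + 0.4125 = 137.4125 deg
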